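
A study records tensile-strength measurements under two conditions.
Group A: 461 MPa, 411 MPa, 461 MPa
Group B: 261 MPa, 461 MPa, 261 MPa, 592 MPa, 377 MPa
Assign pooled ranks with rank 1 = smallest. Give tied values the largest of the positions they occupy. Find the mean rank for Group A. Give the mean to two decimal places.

6.00

Sorted (ascending): 261, 261, 377, 411, 461, 461, 461, 592
The 2 values of 261 occupy positions 1–2 → each gets rank 2.
The 3 values of 461 occupy positions 5–7 → each gets rank 7.
Group A values → pooled ranks: 461→7, 411→4, 461→7
Mean rank = (7 + 4 + 7) / 3 = 6.00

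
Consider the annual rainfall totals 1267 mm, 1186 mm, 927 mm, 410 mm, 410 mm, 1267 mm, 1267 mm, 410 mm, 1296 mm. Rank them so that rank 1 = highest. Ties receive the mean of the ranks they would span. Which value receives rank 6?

Sorted (descending): 1296, 1267, 1267, 1267, 1186, 927, 410, 410, 410
The 3 values of 1267 occupy positions 2–4 → average rank 3.
The 3 values of 410 occupy positions 7–9 → average rank 8.
Rank 6 → value 927.

927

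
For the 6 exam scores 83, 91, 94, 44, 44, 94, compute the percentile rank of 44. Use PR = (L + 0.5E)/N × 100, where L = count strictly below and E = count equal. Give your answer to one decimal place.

N = 6.
Strictly below 44: 0. Equal to 44: 2.
PR = (0 + 0.5·2)/6 × 100 = 16.7

16.7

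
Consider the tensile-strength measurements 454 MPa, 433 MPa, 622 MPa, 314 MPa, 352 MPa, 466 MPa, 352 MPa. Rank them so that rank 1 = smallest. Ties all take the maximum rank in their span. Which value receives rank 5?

Sorted (ascending): 314, 352, 352, 433, 454, 466, 622
The 2 values of 352 occupy positions 2–3 → each gets rank 3.
Rank 5 → value 454.

454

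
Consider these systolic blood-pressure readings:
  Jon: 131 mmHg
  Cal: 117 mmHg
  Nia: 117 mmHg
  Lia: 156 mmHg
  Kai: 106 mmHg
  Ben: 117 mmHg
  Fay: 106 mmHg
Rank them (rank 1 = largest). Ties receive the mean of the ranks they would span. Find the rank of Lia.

1

Sorted (descending): 156, 131, 117, 117, 117, 106, 106
The 3 values of 117 occupy positions 3–5 → average rank 4.
The 2 values of 106 occupy positions 6–7 → average rank (6+7)/2 = 6.5.
Lia has value 156 mmHg → rank 1.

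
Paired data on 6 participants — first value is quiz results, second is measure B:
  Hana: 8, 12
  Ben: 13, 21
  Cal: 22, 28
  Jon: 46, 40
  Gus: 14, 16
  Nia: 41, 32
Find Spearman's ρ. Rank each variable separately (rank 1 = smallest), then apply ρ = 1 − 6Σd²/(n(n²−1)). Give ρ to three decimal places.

Ranks of variable 1: 1, 2, 4, 6, 3, 5
Ranks of variable 2: 1, 3, 4, 6, 2, 5
d = r₁ − r₂: 0, -1, 0, 0, 1, 0
d²: 0, 1, 0, 0, 1, 0; Σd² = 2
ρ = 1 − 6·2/(6·35) = 1 − 12/210 = 0.943

0.943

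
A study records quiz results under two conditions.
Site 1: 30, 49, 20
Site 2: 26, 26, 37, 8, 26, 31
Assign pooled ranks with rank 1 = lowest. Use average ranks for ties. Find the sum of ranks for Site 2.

Sorted (ascending): 8, 20, 26, 26, 26, 30, 31, 37, 49
The 3 values of 26 occupy positions 3–5 → average rank 4.
Site 2 values → pooled ranks: 26→4, 26→4, 37→8, 8→1, 26→4, 31→7
Rank sum = 4 + 4 + 8 + 1 + 4 + 7 = 28

28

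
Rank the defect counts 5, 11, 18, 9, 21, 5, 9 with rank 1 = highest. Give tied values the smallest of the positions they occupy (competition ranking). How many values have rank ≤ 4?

5

Sorted (descending): 21, 18, 11, 9, 9, 5, 5
The 2 values of 9 occupy positions 4–5 → each gets rank 4.
The 2 values of 5 occupy positions 6–7 → each gets rank 6.
Ranks ≤ 4: {1, 2, 3, 4, 4} → 5 values.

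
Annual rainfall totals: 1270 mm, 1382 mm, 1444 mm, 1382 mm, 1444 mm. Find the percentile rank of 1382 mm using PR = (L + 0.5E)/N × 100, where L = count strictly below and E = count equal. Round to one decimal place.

N = 5.
Strictly below 1382: 1. Equal to 1382: 2.
PR = (1 + 0.5·2)/5 × 100 = 40.0

40.0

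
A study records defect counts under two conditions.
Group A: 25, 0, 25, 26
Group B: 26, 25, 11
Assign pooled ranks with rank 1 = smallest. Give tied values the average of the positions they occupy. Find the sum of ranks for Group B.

Sorted (ascending): 0, 11, 25, 25, 25, 26, 26
The 3 values of 25 occupy positions 3–5 → average rank 4.
The 2 values of 26 occupy positions 6–7 → average rank (6+7)/2 = 6.5.
Group B values → pooled ranks: 26→6.5, 25→4, 11→2
Rank sum = 6.5 + 4 + 2 = 12.5

12.5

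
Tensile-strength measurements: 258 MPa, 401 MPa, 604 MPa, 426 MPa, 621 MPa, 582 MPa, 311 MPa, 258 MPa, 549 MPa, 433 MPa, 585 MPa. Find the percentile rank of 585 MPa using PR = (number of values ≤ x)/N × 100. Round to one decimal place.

81.8

N = 11.
Strictly below 585: 8. Equal to 585: 1.
PR = 9/11 × 100 = 81.8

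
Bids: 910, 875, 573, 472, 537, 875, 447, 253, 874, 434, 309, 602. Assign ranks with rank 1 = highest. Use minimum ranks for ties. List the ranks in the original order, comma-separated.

1, 2, 6, 8, 7, 2, 9, 12, 4, 10, 11, 5

Sorted (descending): 910, 875, 875, 874, 602, 573, 537, 472, 447, 434, 309, 253
The 2 values of 875 occupy positions 2–3 → each gets rank 2.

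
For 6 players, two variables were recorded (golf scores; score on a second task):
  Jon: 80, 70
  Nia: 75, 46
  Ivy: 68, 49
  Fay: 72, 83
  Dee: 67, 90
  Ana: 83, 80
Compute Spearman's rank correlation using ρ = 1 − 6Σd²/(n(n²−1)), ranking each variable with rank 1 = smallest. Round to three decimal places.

-0.314

Ranks of variable 1: 5, 4, 2, 3, 1, 6
Ranks of variable 2: 3, 1, 2, 5, 6, 4
d = r₁ − r₂: 2, 3, 0, -2, -5, 2
d²: 4, 9, 0, 4, 25, 4; Σd² = 46
ρ = 1 − 6·46/(6·35) = 1 − 276/210 = -0.314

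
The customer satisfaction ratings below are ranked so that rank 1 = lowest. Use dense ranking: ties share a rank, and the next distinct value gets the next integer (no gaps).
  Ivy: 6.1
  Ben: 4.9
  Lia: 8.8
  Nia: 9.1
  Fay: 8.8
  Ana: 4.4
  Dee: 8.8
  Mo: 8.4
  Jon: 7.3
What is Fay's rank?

Sorted (ascending): 4.4, 4.9, 6.1, 7.3, 8.4, 8.8, 8.8, 8.8, 9.1
The 3 values of 8.8 share dense rank 6.
Remaining distinct values take the next consecutive integers.
Fay has value 8.8 → rank 6.

6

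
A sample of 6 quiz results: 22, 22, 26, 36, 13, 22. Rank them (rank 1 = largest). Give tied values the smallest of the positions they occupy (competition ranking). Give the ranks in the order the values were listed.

Sorted (descending): 36, 26, 22, 22, 22, 13
The 3 values of 22 occupy positions 3–5 → each gets rank 3.

3, 3, 2, 1, 6, 3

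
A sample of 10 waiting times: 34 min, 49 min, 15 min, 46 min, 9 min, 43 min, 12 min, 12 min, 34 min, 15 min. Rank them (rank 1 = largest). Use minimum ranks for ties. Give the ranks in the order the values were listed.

Sorted (descending): 49, 46, 43, 34, 34, 15, 15, 12, 12, 9
The 2 values of 34 occupy positions 4–5 → each gets rank 4.
The 2 values of 15 occupy positions 6–7 → each gets rank 6.
The 2 values of 12 occupy positions 8–9 → each gets rank 8.

4, 1, 6, 2, 10, 3, 8, 8, 4, 6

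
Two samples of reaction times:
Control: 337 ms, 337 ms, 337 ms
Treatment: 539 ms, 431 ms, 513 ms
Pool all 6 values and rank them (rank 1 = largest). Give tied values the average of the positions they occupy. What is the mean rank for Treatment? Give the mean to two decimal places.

2.00

Sorted (descending): 539, 513, 431, 337, 337, 337
The 3 values of 337 occupy positions 4–6 → average rank 5.
Treatment values → pooled ranks: 539→1, 431→3, 513→2
Mean rank = (1 + 3 + 2) / 3 = 2.00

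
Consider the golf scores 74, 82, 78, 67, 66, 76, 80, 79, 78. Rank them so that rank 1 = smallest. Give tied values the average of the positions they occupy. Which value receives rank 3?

74

Sorted (ascending): 66, 67, 74, 76, 78, 78, 79, 80, 82
The 2 values of 78 occupy positions 5–6 → average rank (5+6)/2 = 5.5.
Rank 3 → value 74.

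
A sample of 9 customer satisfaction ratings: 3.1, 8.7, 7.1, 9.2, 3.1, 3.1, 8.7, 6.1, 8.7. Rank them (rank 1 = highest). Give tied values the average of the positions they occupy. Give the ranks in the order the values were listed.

Sorted (descending): 9.2, 8.7, 8.7, 8.7, 7.1, 6.1, 3.1, 3.1, 3.1
The 3 values of 8.7 occupy positions 2–4 → average rank 3.
The 3 values of 3.1 occupy positions 7–9 → average rank 8.

8, 3, 5, 1, 8, 8, 3, 6, 3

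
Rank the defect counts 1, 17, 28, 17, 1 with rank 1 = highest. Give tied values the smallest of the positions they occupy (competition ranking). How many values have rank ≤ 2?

3

Sorted (descending): 28, 17, 17, 1, 1
The 2 values of 17 occupy positions 2–3 → each gets rank 2.
The 2 values of 1 occupy positions 4–5 → each gets rank 4.
Ranks ≤ 2: {1, 2, 2} → 3 values.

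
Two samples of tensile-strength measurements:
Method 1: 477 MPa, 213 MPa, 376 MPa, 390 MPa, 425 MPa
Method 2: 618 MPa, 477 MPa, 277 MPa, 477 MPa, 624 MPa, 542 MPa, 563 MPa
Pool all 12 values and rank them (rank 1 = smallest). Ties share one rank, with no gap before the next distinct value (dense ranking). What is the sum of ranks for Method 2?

48

Sorted (ascending): 213, 277, 376, 390, 425, 477, 477, 477, 542, 563, 618, 624
The 3 values of 477 share dense rank 6.
Remaining distinct values take the next consecutive integers.
Method 2 values → pooled ranks: 618→9, 477→6, 277→2, 477→6, 624→10, 542→7, 563→8
Rank sum = 9 + 6 + 2 + 6 + 10 + 7 + 8 = 48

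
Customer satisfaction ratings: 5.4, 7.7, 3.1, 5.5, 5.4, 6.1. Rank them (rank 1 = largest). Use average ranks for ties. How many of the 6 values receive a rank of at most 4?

3

Sorted (descending): 7.7, 6.1, 5.5, 5.4, 5.4, 3.1
The 2 values of 5.4 occupy positions 4–5 → average rank (4+5)/2 = 4.5.
Ranks ≤ 4: {1, 2, 3} → 3 values.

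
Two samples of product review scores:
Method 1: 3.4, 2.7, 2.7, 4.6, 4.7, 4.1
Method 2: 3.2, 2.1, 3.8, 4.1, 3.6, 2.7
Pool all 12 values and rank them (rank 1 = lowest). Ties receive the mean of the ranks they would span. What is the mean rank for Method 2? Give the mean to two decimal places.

5.58

Sorted (ascending): 2.1, 2.7, 2.7, 2.7, 3.2, 3.4, 3.6, 3.8, 4.1, 4.1, 4.6, 4.7
The 3 values of 2.7 occupy positions 2–4 → average rank 3.
The 2 values of 4.1 occupy positions 9–10 → average rank (9+10)/2 = 9.5.
Method 2 values → pooled ranks: 3.2→5, 2.1→1, 3.8→8, 4.1→9.5, 3.6→7, 2.7→3
Mean rank = (5 + 1 + 8 + 9.5 + 7 + 3) / 6 = 5.58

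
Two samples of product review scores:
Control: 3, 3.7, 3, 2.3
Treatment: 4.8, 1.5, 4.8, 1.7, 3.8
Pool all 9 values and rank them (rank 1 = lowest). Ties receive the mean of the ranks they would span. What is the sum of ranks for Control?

18

Sorted (ascending): 1.5, 1.7, 2.3, 3, 3, 3.7, 3.8, 4.8, 4.8
The 2 values of 3 occupy positions 4–5 → average rank (4+5)/2 = 4.5.
The 2 values of 4.8 occupy positions 8–9 → average rank (8+9)/2 = 8.5.
Control values → pooled ranks: 3→4.5, 3.7→6, 3→4.5, 2.3→3
Rank sum = 4.5 + 6 + 4.5 + 3 = 18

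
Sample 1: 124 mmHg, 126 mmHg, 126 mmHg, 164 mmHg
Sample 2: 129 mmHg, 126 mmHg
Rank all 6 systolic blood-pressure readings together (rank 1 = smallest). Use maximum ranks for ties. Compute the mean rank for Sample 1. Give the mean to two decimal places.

3.75

Sorted (ascending): 124, 126, 126, 126, 129, 164
The 3 values of 126 occupy positions 2–4 → each gets rank 4.
Sample 1 values → pooled ranks: 124→1, 126→4, 126→4, 164→6
Mean rank = (1 + 4 + 4 + 6) / 4 = 3.75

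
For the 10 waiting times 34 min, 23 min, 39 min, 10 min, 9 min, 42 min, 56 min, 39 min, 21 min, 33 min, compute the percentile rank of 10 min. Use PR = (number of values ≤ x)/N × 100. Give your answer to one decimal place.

N = 10.
Strictly below 10: 1. Equal to 10: 1.
PR = 2/10 × 100 = 20.0

20.0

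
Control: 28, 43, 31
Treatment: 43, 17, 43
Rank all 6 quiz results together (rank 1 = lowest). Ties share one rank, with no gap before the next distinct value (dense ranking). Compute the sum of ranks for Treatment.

9

Sorted (ascending): 17, 28, 31, 43, 43, 43
The 3 values of 43 share dense rank 4.
Remaining distinct values take the next consecutive integers.
Treatment values → pooled ranks: 43→4, 17→1, 43→4
Rank sum = 4 + 1 + 4 = 9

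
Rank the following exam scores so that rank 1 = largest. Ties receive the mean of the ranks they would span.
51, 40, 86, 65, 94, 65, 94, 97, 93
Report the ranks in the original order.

8, 9, 5, 6.5, 2.5, 6.5, 2.5, 1, 4

Sorted (descending): 97, 94, 94, 93, 86, 65, 65, 51, 40
The 2 values of 94 occupy positions 2–3 → average rank (2+3)/2 = 2.5.
The 2 values of 65 occupy positions 6–7 → average rank (6+7)/2 = 6.5.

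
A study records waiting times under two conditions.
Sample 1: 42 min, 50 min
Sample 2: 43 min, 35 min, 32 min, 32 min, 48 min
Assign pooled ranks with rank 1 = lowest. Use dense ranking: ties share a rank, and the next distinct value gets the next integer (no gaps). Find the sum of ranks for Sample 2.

13

Sorted (ascending): 32, 32, 35, 42, 43, 48, 50
The 2 values of 32 share dense rank 1.
Remaining distinct values take the next consecutive integers.
Sample 2 values → pooled ranks: 43→4, 35→2, 32→1, 32→1, 48→5
Rank sum = 4 + 2 + 1 + 1 + 5 = 13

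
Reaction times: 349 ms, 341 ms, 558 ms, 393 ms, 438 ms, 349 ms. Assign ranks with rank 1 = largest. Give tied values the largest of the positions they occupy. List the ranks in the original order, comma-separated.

5, 6, 1, 3, 2, 5

Sorted (descending): 558, 438, 393, 349, 349, 341
The 2 values of 349 occupy positions 4–5 → each gets rank 5.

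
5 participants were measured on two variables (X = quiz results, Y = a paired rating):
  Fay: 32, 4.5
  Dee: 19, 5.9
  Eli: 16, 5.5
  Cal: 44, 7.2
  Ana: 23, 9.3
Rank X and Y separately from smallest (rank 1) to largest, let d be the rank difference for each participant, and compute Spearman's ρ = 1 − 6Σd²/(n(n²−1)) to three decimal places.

0.200

Ranks of variable 1: 4, 2, 1, 5, 3
Ranks of variable 2: 1, 3, 2, 4, 5
d = r₁ − r₂: 3, -1, -1, 1, -2
d²: 9, 1, 1, 1, 4; Σd² = 16
ρ = 1 − 6·16/(5·24) = 1 − 96/120 = 0.200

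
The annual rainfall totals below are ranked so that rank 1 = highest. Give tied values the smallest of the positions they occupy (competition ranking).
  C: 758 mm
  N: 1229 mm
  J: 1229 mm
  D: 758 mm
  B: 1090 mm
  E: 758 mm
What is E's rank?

Sorted (descending): 1229, 1229, 1090, 758, 758, 758
The 2 values of 1229 occupy positions 1–2 → each gets rank 1.
The 3 values of 758 occupy positions 4–6 → each gets rank 4.
E has value 758 mm → rank 4.

4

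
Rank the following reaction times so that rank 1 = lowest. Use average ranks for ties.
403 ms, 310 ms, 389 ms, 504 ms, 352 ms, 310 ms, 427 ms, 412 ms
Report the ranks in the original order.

5, 1.5, 4, 8, 3, 1.5, 7, 6

Sorted (ascending): 310, 310, 352, 389, 403, 412, 427, 504
The 2 values of 310 occupy positions 1–2 → average rank (1+2)/2 = 1.5.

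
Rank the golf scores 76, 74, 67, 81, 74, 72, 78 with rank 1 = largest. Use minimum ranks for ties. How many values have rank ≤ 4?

5

Sorted (descending): 81, 78, 76, 74, 74, 72, 67
The 2 values of 74 occupy positions 4–5 → each gets rank 4.
Ranks ≤ 4: {1, 2, 3, 4, 4} → 5 values.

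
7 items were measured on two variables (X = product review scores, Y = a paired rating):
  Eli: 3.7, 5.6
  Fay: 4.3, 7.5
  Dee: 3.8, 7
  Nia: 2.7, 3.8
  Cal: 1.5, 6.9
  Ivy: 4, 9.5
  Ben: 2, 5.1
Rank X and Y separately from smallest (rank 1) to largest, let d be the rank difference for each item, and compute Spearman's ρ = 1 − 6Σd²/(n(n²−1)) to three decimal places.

Ranks of variable 1: 4, 7, 5, 3, 1, 6, 2
Ranks of variable 2: 3, 6, 5, 1, 4, 7, 2
d = r₁ − r₂: 1, 1, 0, 2, -3, -1, 0
d²: 1, 1, 0, 4, 9, 1, 0; Σd² = 16
ρ = 1 − 6·16/(7·48) = 1 − 96/336 = 0.714

0.714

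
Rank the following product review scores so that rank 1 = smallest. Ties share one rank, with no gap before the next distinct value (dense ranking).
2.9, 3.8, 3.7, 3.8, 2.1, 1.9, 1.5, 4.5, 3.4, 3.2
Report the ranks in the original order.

Sorted (ascending): 1.5, 1.9, 2.1, 2.9, 3.2, 3.4, 3.7, 3.8, 3.8, 4.5
The 2 values of 3.8 share dense rank 8.
Remaining distinct values take the next consecutive integers.

4, 8, 7, 8, 3, 2, 1, 9, 6, 5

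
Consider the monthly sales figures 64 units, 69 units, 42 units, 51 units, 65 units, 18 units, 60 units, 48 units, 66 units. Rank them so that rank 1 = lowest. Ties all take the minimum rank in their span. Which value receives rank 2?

42

Sorted (ascending): 18, 42, 48, 51, 60, 64, 65, 66, 69
No ties — each value takes its position as its rank.
Rank 2 → value 42.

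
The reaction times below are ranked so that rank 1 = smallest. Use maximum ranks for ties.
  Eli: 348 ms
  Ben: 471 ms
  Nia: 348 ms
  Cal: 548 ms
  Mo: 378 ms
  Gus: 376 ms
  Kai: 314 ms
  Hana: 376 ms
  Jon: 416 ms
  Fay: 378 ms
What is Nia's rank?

Sorted (ascending): 314, 348, 348, 376, 376, 378, 378, 416, 471, 548
The 2 values of 348 occupy positions 2–3 → each gets rank 3.
The 2 values of 376 occupy positions 4–5 → each gets rank 5.
The 2 values of 378 occupy positions 6–7 → each gets rank 7.
Nia has value 348 ms → rank 3.

3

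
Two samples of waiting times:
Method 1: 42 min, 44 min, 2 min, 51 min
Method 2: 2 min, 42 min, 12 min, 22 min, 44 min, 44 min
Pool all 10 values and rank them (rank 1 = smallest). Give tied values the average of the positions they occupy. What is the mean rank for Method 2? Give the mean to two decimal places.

5.00

Sorted (ascending): 2, 2, 12, 22, 42, 42, 44, 44, 44, 51
The 2 values of 2 occupy positions 1–2 → average rank (1+2)/2 = 1.5.
The 2 values of 42 occupy positions 5–6 → average rank (5+6)/2 = 5.5.
The 3 values of 44 occupy positions 7–9 → average rank 8.
Method 2 values → pooled ranks: 2→1.5, 42→5.5, 12→3, 22→4, 44→8, 44→8
Mean rank = (1.5 + 5.5 + 3 + 4 + 8 + 8) / 6 = 5.00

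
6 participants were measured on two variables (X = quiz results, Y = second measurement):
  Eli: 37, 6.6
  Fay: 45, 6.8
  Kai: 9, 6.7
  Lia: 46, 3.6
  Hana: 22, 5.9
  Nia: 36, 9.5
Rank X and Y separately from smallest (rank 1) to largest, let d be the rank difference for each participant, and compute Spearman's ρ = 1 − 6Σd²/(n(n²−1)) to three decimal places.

-0.257

Ranks of variable 1: 4, 5, 1, 6, 2, 3
Ranks of variable 2: 3, 5, 4, 1, 2, 6
d = r₁ − r₂: 1, 0, -3, 5, 0, -3
d²: 1, 0, 9, 25, 0, 9; Σd² = 44
ρ = 1 − 6·44/(6·35) = 1 − 264/210 = -0.257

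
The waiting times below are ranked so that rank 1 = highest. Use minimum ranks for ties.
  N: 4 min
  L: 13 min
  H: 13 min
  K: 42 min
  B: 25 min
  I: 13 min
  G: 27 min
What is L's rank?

Sorted (descending): 42, 27, 25, 13, 13, 13, 4
The 3 values of 13 occupy positions 4–6 → each gets rank 4.
L has value 13 min → rank 4.

4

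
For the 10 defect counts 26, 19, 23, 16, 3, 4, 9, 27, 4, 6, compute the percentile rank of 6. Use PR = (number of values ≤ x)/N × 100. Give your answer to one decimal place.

40.0

N = 10.
Strictly below 6: 3. Equal to 6: 1.
PR = 4/10 × 100 = 40.0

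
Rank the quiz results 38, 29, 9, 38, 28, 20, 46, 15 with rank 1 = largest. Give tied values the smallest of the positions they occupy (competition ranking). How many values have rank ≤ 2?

3

Sorted (descending): 46, 38, 38, 29, 28, 20, 15, 9
The 2 values of 38 occupy positions 2–3 → each gets rank 2.
Ranks ≤ 2: {1, 2, 2} → 3 values.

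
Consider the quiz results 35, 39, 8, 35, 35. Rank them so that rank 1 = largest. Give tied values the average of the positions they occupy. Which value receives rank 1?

39

Sorted (descending): 39, 35, 35, 35, 8
The 3 values of 35 occupy positions 2–4 → average rank 3.
Rank 1 → value 39.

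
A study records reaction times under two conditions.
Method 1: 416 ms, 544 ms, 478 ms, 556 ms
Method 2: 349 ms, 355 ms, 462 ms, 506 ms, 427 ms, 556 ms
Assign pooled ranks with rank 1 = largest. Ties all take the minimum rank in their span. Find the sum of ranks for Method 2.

37

Sorted (descending): 556, 556, 544, 506, 478, 462, 427, 416, 355, 349
The 2 values of 556 occupy positions 1–2 → each gets rank 1.
Method 2 values → pooled ranks: 349→10, 355→9, 462→6, 506→4, 427→7, 556→1
Rank sum = 10 + 9 + 6 + 4 + 7 + 1 = 37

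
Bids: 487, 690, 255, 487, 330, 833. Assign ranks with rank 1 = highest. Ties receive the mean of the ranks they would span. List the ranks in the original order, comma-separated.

3.5, 2, 6, 3.5, 5, 1

Sorted (descending): 833, 690, 487, 487, 330, 255
The 2 values of 487 occupy positions 3–4 → average rank (3+4)/2 = 3.5.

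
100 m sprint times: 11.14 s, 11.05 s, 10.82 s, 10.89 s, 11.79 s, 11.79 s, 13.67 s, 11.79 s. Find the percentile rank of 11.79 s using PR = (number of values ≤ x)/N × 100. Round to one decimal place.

N = 8.
Strictly below 11.79: 4. Equal to 11.79: 3.
PR = 7/8 × 100 = 87.5

87.5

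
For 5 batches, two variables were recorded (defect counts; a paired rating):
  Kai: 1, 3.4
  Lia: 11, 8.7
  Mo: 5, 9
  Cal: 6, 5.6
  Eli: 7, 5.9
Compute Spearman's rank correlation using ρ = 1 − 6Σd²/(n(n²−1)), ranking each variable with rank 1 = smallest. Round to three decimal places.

Ranks of variable 1: 1, 5, 2, 3, 4
Ranks of variable 2: 1, 4, 5, 2, 3
d = r₁ − r₂: 0, 1, -3, 1, 1
d²: 0, 1, 9, 1, 1; Σd² = 12
ρ = 1 − 6·12/(5·24) = 1 − 72/120 = 0.400

0.400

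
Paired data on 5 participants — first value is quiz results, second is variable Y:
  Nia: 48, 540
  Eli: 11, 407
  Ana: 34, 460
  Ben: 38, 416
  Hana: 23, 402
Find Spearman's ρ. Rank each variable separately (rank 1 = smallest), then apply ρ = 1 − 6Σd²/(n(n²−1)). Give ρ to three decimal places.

Ranks of variable 1: 5, 1, 3, 4, 2
Ranks of variable 2: 5, 2, 4, 3, 1
d = r₁ − r₂: 0, -1, -1, 1, 1
d²: 0, 1, 1, 1, 1; Σd² = 4
ρ = 1 − 6·4/(5·24) = 1 − 24/120 = 0.800

0.800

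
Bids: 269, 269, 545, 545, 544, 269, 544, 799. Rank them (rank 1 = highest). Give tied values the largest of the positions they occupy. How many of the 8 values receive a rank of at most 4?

Sorted (descending): 799, 545, 545, 544, 544, 269, 269, 269
The 2 values of 545 occupy positions 2–3 → each gets rank 3.
The 2 values of 544 occupy positions 4–5 → each gets rank 5.
The 3 values of 269 occupy positions 6–8 → each gets rank 8.
Ranks ≤ 4: {1, 3, 3} → 3 values.

3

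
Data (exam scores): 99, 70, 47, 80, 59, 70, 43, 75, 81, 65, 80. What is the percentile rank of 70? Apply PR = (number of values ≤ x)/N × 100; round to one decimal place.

N = 11.
Strictly below 70: 4. Equal to 70: 2.
PR = 6/11 × 100 = 54.5

54.5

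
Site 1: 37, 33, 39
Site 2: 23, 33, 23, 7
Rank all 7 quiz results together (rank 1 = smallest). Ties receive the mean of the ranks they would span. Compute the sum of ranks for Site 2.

Sorted (ascending): 7, 23, 23, 33, 33, 37, 39
The 2 values of 23 occupy positions 2–3 → average rank (2+3)/2 = 2.5.
The 2 values of 33 occupy positions 4–5 → average rank (4+5)/2 = 4.5.
Site 2 values → pooled ranks: 23→2.5, 33→4.5, 23→2.5, 7→1
Rank sum = 2.5 + 4.5 + 2.5 + 1 = 10.5

10.5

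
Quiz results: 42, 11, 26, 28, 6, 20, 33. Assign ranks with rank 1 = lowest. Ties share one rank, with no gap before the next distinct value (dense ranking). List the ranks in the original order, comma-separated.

Sorted (ascending): 6, 11, 20, 26, 28, 33, 42
No ties — each value takes its position as its rank.

7, 2, 4, 5, 1, 3, 6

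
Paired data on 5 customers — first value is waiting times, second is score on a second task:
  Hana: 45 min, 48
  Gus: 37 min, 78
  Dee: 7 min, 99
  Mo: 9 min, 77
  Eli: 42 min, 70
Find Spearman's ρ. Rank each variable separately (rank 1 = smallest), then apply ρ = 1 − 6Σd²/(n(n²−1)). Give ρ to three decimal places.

-0.900

Ranks of variable 1: 5, 3, 1, 2, 4
Ranks of variable 2: 1, 4, 5, 3, 2
d = r₁ − r₂: 4, -1, -4, -1, 2
d²: 16, 1, 16, 1, 4; Σd² = 38
ρ = 1 − 6·38/(5·24) = 1 − 228/120 = -0.900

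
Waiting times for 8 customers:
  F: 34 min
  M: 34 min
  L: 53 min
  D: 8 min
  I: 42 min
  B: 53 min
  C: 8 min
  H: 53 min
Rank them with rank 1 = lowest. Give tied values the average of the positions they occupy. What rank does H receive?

7

Sorted (ascending): 8, 8, 34, 34, 42, 53, 53, 53
The 2 values of 8 occupy positions 1–2 → average rank (1+2)/2 = 1.5.
The 2 values of 34 occupy positions 3–4 → average rank (3+4)/2 = 3.5.
The 3 values of 53 occupy positions 6–8 → average rank 7.
H has value 53 min → rank 7.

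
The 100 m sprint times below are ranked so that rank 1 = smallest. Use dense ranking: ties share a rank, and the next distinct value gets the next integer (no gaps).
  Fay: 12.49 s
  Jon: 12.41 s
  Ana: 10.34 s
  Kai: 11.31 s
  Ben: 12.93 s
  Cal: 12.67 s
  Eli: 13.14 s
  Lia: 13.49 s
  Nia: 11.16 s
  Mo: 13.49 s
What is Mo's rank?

Sorted (ascending): 10.34, 11.16, 11.31, 12.41, 12.49, 12.67, 12.93, 13.14, 13.49, 13.49
The 2 values of 13.49 share dense rank 9.
Remaining distinct values take the next consecutive integers.
Mo has value 13.49 s → rank 9.

9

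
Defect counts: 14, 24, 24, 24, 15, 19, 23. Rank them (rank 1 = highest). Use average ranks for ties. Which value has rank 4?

23

Sorted (descending): 24, 24, 24, 23, 19, 15, 14
The 3 values of 24 occupy positions 1–3 → average rank 2.
Rank 4 → value 23.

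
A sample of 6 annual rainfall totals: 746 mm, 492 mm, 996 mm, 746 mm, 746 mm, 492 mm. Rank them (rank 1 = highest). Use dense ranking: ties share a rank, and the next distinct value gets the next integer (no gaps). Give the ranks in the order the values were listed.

Sorted (descending): 996, 746, 746, 746, 492, 492
The 3 values of 746 share dense rank 2.
The 2 values of 492 share dense rank 3.
Remaining distinct values take the next consecutive integers.

2, 3, 1, 2, 2, 3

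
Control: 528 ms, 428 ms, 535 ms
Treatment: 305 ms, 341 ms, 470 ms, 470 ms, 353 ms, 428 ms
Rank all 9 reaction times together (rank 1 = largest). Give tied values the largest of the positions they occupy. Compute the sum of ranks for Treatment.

38

Sorted (descending): 535, 528, 470, 470, 428, 428, 353, 341, 305
The 2 values of 470 occupy positions 3–4 → each gets rank 4.
The 2 values of 428 occupy positions 5–6 → each gets rank 6.
Treatment values → pooled ranks: 305→9, 341→8, 470→4, 470→4, 353→7, 428→6
Rank sum = 9 + 8 + 4 + 4 + 7 + 6 = 38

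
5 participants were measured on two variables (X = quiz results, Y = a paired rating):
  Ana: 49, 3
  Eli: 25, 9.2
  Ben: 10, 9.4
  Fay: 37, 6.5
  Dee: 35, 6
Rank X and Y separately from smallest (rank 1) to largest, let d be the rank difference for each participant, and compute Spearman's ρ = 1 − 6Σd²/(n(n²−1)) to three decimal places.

Ranks of variable 1: 5, 2, 1, 4, 3
Ranks of variable 2: 1, 4, 5, 3, 2
d = r₁ − r₂: 4, -2, -4, 1, 1
d²: 16, 4, 16, 1, 1; Σd² = 38
ρ = 1 − 6·38/(5·24) = 1 − 228/120 = -0.900

-0.900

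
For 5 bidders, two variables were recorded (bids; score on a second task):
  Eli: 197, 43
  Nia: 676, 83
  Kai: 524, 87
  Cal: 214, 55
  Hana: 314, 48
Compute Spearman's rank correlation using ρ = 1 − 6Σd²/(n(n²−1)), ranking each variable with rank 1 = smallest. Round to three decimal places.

0.800

Ranks of variable 1: 1, 5, 4, 2, 3
Ranks of variable 2: 1, 4, 5, 3, 2
d = r₁ − r₂: 0, 1, -1, -1, 1
d²: 0, 1, 1, 1, 1; Σd² = 4
ρ = 1 − 6·4/(5·24) = 1 − 24/120 = 0.800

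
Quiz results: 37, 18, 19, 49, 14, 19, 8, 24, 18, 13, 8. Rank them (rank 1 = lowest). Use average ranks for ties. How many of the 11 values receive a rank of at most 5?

4

Sorted (ascending): 8, 8, 13, 14, 18, 18, 19, 19, 24, 37, 49
The 2 values of 8 occupy positions 1–2 → average rank (1+2)/2 = 1.5.
The 2 values of 18 occupy positions 5–6 → average rank (5+6)/2 = 5.5.
The 2 values of 19 occupy positions 7–8 → average rank (7+8)/2 = 7.5.
Ranks ≤ 5: {1.5, 1.5, 3, 4} → 4 values.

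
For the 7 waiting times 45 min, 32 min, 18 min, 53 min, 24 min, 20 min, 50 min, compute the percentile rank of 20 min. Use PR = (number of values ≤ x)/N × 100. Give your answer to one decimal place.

28.6

N = 7.
Strictly below 20: 1. Equal to 20: 1.
PR = 2/7 × 100 = 28.6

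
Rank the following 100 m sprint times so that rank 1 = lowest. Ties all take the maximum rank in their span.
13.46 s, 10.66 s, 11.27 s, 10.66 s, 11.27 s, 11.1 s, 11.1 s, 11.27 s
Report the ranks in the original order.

Sorted (ascending): 10.66, 10.66, 11.1, 11.1, 11.27, 11.27, 11.27, 13.46
The 2 values of 10.66 occupy positions 1–2 → each gets rank 2.
The 2 values of 11.1 occupy positions 3–4 → each gets rank 4.
The 3 values of 11.27 occupy positions 5–7 → each gets rank 7.

8, 2, 7, 2, 7, 4, 4, 7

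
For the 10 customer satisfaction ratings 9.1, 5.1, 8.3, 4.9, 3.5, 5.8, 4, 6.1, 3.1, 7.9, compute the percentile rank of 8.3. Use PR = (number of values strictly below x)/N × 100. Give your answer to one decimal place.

N = 10.
Strictly below 8.3: 8. Equal to 8.3: 1.
PR = 8/10 × 100 = 80.0

80.0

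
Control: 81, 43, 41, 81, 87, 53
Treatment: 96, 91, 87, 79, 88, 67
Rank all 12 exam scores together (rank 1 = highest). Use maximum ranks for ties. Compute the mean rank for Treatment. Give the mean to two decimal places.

Sorted (descending): 96, 91, 88, 87, 87, 81, 81, 79, 67, 53, 43, 41
The 2 values of 87 occupy positions 4–5 → each gets rank 5.
The 2 values of 81 occupy positions 6–7 → each gets rank 7.
Treatment values → pooled ranks: 96→1, 91→2, 87→5, 79→8, 88→3, 67→9
Mean rank = (1 + 2 + 5 + 8 + 3 + 9) / 6 = 4.67

4.67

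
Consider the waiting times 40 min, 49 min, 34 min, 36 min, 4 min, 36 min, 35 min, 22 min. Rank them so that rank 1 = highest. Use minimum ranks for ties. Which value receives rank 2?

40

Sorted (descending): 49, 40, 36, 36, 35, 34, 22, 4
The 2 values of 36 occupy positions 3–4 → each gets rank 3.
Rank 2 → value 40.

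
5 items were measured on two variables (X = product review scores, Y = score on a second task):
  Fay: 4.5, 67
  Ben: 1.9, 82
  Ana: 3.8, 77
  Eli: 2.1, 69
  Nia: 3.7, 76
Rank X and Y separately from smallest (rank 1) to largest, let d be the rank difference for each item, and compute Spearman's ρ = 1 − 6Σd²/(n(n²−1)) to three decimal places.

-0.600

Ranks of variable 1: 5, 1, 4, 2, 3
Ranks of variable 2: 1, 5, 4, 2, 3
d = r₁ − r₂: 4, -4, 0, 0, 0
d²: 16, 16, 0, 0, 0; Σd² = 32
ρ = 1 − 6·32/(5·24) = 1 − 192/120 = -0.600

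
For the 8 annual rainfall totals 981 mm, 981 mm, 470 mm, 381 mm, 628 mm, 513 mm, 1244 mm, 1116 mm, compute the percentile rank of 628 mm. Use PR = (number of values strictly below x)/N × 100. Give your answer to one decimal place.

37.5

N = 8.
Strictly below 628: 3. Equal to 628: 1.
PR = 3/8 × 100 = 37.5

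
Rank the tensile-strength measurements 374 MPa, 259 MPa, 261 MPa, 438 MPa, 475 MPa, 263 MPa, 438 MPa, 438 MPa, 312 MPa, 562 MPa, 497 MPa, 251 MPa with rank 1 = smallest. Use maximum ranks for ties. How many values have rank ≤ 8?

6

Sorted (ascending): 251, 259, 261, 263, 312, 374, 438, 438, 438, 475, 497, 562
The 3 values of 438 occupy positions 7–9 → each gets rank 9.
Ranks ≤ 8: {1, 2, 3, 4, 5, 6} → 6 values.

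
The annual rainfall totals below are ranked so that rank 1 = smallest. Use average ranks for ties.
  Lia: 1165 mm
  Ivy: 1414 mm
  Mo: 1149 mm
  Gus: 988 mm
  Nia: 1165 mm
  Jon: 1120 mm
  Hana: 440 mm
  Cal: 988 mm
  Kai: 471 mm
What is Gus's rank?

Sorted (ascending): 440, 471, 988, 988, 1120, 1149, 1165, 1165, 1414
The 2 values of 988 occupy positions 3–4 → average rank (3+4)/2 = 3.5.
The 2 values of 1165 occupy positions 7–8 → average rank (7+8)/2 = 7.5.
Gus has value 988 mm → rank 3.5.

3.5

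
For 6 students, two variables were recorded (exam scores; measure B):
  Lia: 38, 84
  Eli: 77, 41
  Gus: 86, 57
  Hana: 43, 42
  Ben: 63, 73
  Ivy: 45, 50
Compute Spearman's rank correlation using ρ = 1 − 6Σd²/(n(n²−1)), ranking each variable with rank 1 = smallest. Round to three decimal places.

Ranks of variable 1: 1, 5, 6, 2, 4, 3
Ranks of variable 2: 6, 1, 4, 2, 5, 3
d = r₁ − r₂: -5, 4, 2, 0, -1, 0
d²: 25, 16, 4, 0, 1, 0; Σd² = 46
ρ = 1 − 6·46/(6·35) = 1 − 276/210 = -0.314

-0.314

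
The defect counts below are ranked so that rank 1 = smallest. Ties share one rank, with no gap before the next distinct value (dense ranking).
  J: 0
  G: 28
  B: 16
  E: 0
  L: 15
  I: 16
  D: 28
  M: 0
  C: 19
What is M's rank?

1

Sorted (ascending): 0, 0, 0, 15, 16, 16, 19, 28, 28
The 3 values of 0 share dense rank 1.
The 2 values of 16 share dense rank 3.
The 2 values of 28 share dense rank 5.
Remaining distinct values take the next consecutive integers.
M has value 0 → rank 1.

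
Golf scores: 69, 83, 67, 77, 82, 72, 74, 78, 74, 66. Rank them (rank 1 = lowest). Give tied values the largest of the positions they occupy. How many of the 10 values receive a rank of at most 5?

Sorted (ascending): 66, 67, 69, 72, 74, 74, 77, 78, 82, 83
The 2 values of 74 occupy positions 5–6 → each gets rank 6.
Ranks ≤ 5: {1, 2, 3, 4} → 4 values.

4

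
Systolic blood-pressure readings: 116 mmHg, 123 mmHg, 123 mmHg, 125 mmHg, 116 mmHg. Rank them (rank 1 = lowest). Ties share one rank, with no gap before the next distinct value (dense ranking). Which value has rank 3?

125

Sorted (ascending): 116, 116, 123, 123, 125
The 2 values of 116 share dense rank 1.
The 2 values of 123 share dense rank 2.
Remaining distinct values take the next consecutive integers.
Rank 3 → value 125.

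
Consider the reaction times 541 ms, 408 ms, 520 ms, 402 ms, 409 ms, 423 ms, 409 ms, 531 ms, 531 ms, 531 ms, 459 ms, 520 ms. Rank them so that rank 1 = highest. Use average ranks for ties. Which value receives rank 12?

Sorted (descending): 541, 531, 531, 531, 520, 520, 459, 423, 409, 409, 408, 402
The 3 values of 531 occupy positions 2–4 → average rank 3.
The 2 values of 520 occupy positions 5–6 → average rank (5+6)/2 = 5.5.
The 2 values of 409 occupy positions 9–10 → average rank (9+10)/2 = 9.5.
Rank 12 → value 402.

402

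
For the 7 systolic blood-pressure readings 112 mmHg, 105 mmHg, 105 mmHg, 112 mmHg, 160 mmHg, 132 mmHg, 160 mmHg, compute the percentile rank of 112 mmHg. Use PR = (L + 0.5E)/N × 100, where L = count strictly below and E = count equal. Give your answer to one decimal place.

42.9

N = 7.
Strictly below 112: 2. Equal to 112: 2.
PR = (2 + 0.5·2)/7 × 100 = 42.9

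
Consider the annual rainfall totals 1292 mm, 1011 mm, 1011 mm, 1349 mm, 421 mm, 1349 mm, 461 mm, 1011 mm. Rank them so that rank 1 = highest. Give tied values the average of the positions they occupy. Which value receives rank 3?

1292

Sorted (descending): 1349, 1349, 1292, 1011, 1011, 1011, 461, 421
The 2 values of 1349 occupy positions 1–2 → average rank (1+2)/2 = 1.5.
The 3 values of 1011 occupy positions 4–6 → average rank 5.
Rank 3 → value 1292.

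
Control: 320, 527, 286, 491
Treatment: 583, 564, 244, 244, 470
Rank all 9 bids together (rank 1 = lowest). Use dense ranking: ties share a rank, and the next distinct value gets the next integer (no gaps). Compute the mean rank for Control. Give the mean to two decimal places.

Sorted (ascending): 244, 244, 286, 320, 470, 491, 527, 564, 583
The 2 values of 244 share dense rank 1.
Remaining distinct values take the next consecutive integers.
Control values → pooled ranks: 320→3, 527→6, 286→2, 491→5
Mean rank = (3 + 6 + 2 + 5) / 4 = 4.00

4.00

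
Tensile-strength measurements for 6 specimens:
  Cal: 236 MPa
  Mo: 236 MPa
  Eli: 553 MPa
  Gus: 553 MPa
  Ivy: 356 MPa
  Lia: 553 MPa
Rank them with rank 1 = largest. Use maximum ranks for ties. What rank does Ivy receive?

4

Sorted (descending): 553, 553, 553, 356, 236, 236
The 3 values of 553 occupy positions 1–3 → each gets rank 3.
The 2 values of 236 occupy positions 5–6 → each gets rank 6.
Ivy has value 356 MPa → rank 4.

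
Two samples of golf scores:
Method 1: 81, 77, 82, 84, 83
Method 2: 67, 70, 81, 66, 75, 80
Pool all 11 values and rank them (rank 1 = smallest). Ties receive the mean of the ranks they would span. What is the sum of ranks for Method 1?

Sorted (ascending): 66, 67, 70, 75, 77, 80, 81, 81, 82, 83, 84
The 2 values of 81 occupy positions 7–8 → average rank (7+8)/2 = 7.5.
Method 1 values → pooled ranks: 81→7.5, 77→5, 82→9, 84→11, 83→10
Rank sum = 7.5 + 5 + 9 + 11 + 10 = 42.5

42.5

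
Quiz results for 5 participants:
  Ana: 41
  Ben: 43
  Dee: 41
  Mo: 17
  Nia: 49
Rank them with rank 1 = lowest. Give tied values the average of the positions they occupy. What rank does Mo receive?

Sorted (ascending): 17, 41, 41, 43, 49
The 2 values of 41 occupy positions 2–3 → average rank (2+3)/2 = 2.5.
Mo has value 17 → rank 1.

1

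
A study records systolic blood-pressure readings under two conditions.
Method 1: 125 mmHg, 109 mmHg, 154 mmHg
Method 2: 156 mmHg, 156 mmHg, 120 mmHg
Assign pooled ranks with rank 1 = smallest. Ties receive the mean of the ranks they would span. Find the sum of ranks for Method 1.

8

Sorted (ascending): 109, 120, 125, 154, 156, 156
The 2 values of 156 occupy positions 5–6 → average rank (5+6)/2 = 5.5.
Method 1 values → pooled ranks: 125→3, 109→1, 154→4
Rank sum = 3 + 1 + 4 = 8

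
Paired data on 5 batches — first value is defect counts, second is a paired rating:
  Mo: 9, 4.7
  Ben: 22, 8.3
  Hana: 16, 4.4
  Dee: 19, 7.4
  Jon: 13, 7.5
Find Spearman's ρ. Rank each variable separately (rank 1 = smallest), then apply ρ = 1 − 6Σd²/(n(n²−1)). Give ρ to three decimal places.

Ranks of variable 1: 1, 5, 3, 4, 2
Ranks of variable 2: 2, 5, 1, 3, 4
d = r₁ − r₂: -1, 0, 2, 1, -2
d²: 1, 0, 4, 1, 4; Σd² = 10
ρ = 1 − 6·10/(5·24) = 1 − 60/120 = 0.500

0.500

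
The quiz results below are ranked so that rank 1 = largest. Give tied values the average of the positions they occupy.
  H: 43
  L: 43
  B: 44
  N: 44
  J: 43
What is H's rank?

4

Sorted (descending): 44, 44, 43, 43, 43
The 2 values of 44 occupy positions 1–2 → average rank (1+2)/2 = 1.5.
The 3 values of 43 occupy positions 3–5 → average rank 4.
H has value 43 → rank 4.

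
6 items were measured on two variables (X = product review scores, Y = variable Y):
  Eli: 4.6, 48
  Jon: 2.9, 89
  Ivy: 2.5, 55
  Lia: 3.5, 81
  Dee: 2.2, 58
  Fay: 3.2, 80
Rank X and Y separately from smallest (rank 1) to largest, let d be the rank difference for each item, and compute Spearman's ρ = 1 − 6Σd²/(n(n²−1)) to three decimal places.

-0.086

Ranks of variable 1: 6, 3, 2, 5, 1, 4
Ranks of variable 2: 1, 6, 2, 5, 3, 4
d = r₁ − r₂: 5, -3, 0, 0, -2, 0
d²: 25, 9, 0, 0, 4, 0; Σd² = 38
ρ = 1 − 6·38/(6·35) = 1 − 228/210 = -0.086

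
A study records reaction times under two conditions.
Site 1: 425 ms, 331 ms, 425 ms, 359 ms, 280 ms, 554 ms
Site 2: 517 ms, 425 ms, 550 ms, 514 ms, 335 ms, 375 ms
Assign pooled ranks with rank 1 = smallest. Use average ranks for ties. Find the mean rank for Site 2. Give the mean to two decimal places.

7.50

Sorted (ascending): 280, 331, 335, 359, 375, 425, 425, 425, 514, 517, 550, 554
The 3 values of 425 occupy positions 6–8 → average rank 7.
Site 2 values → pooled ranks: 517→10, 425→7, 550→11, 514→9, 335→3, 375→5
Mean rank = (10 + 7 + 11 + 9 + 3 + 5) / 6 = 7.50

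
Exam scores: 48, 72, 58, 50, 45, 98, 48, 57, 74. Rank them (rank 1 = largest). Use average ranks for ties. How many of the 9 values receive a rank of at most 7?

6

Sorted (descending): 98, 74, 72, 58, 57, 50, 48, 48, 45
The 2 values of 48 occupy positions 7–8 → average rank (7+8)/2 = 7.5.
Ranks ≤ 7: {1, 2, 3, 4, 5, 6} → 6 values.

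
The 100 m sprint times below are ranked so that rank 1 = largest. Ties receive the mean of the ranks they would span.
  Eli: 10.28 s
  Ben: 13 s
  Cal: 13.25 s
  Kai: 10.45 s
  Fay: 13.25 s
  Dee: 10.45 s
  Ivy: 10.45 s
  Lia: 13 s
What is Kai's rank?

6

Sorted (descending): 13.25, 13.25, 13, 13, 10.45, 10.45, 10.45, 10.28
The 2 values of 13.25 occupy positions 1–2 → average rank (1+2)/2 = 1.5.
The 2 values of 13 occupy positions 3–4 → average rank (3+4)/2 = 3.5.
The 3 values of 10.45 occupy positions 5–7 → average rank 6.
Kai has value 10.45 s → rank 6.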